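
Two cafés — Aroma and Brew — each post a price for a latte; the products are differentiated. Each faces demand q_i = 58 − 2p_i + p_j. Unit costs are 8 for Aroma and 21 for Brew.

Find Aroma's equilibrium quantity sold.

36.8

Aroma's profit: π = (p_{Aroma} − 8)(58 − 2p_{Aroma} + p_{Brew}).
∂π/∂p_{Aroma} = 74 − 4p_{Aroma} + p_{Brew} = 0 ⇒ p_{Aroma} = 18.5 + 0.25p_{Brew}.
Similarly p_{Brew} = 25 + 0.25p_{Aroma}.
Substituting the second reaction function into the first: p_{Aroma} = 18.5 + 0.25(25 + 0.25p_{Aroma}), which gives 0.9375p_{Aroma} = 24.75 ⇒ p_{Aroma} = 26.4.
Then p_{Brew} = 25 + 0.25·26.4 = 31.6.
q_{Aroma} = 58 − 2·26.4 + 31.6 = 36.8.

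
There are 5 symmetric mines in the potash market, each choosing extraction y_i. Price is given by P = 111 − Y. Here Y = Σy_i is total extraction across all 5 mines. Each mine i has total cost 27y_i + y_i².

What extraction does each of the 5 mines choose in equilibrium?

A representative mine's profit is π_i = y_i(111 − Y) − 27y_i − y_i², with Y = y_i + Σ_{j≠i} y_j.
First-order condition: 84 − 4y_i − Σ_{j≠i} y_j = 0.
With identical mines, set every y_j = y: then 84 − 4y − 4y = 0, i.e. y = 84/8 = 10.5.

10.5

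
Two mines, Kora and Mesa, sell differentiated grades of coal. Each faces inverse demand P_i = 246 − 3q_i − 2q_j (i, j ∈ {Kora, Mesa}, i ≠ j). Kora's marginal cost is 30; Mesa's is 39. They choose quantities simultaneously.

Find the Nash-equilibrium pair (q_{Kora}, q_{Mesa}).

Mine Kora's profit: π = q_{Kora}(246 − 3q_{Kora} − 2q_{Mesa}) − 30q_{Kora}.
∂π/∂q_{Kora} = 216 − 6q_{Kora} − 2q_{Mesa} = 0 ⇒ q_{Kora} = 36 − (1/3)q_{Mesa}.
Similarly q_{Mesa} = 34.5 − (1/3)q_{Kora}.
Plugging q_{Mesa} into Kora's best response: q_{Kora} = 36 − (1/3)(34.5 − (1/3)q_{Kora}) ⇒ (8/9)q_{Kora} = 24.5, so q_{Kora} = 27.5625.
Then q_{Mesa} = 34.5 − (1/3)·27.5625 = 25.3125.

27.5625, 25.3125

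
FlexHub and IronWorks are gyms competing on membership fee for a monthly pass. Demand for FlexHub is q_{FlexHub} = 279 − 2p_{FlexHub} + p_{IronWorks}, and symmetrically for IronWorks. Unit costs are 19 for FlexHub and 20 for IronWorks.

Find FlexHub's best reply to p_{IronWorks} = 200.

FlexHub's profit: π = (p_{FlexHub} − 19)(279 − 2p_{FlexHub} + p_{IronWorks}).
∂π/∂p_{FlexHub} = 317 − 4p_{FlexHub} + p_{IronWorks} = 0 ⇒ p_{FlexHub} = 79.25 + 0.25p_{IronWorks}.
At p_{IronWorks} = 200: p_{FlexHub} = 79.25 + 0.25·200 = 129.25.

129.25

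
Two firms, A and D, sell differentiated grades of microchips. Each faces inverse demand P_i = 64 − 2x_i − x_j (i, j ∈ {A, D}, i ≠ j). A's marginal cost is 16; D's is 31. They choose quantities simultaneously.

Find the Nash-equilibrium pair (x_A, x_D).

Firm A's profit: π = x_A(64 − 2x_A − x_D) − 16x_A.
∂π/∂x_A = 48 − 4x_A − x_D = 0 ⇒ x_A = 12 − 0.25x_D.
Similarly x_D = 8.25 − 0.25x_A.
Solving the two reaction functions simultaneously: (1 − (−0.25)(−0.25))x_A = 12 − 0.25·8.25, so 0.9375x_A = 9.9375 and x_A = 10.6.
Then x_D = 8.25 − 0.25·10.6 = 5.6.

10.6, 5.6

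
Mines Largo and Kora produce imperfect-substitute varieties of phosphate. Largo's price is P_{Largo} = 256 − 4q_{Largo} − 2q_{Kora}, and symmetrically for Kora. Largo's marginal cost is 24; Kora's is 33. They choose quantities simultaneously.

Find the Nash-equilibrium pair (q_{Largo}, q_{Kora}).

23.5, 22

Mine Largo's profit: π = q_{Largo}(256 − 4q_{Largo} − 2q_{Kora}) − 24q_{Largo}.
∂π/∂q_{Largo} = 232 − 8q_{Largo} − 2q_{Kora} = 0 ⇒ q_{Largo} = 29 − 0.25q_{Kora}.
Similarly q_{Kora} = 27.875 − 0.25q_{Largo}.
Solving the two reaction functions simultaneously: (1 − (−0.25)(−0.25))q_{Largo} = 29 − 0.25·27.875, so 0.9375q_{Largo} = 705/32 and q_{Largo} = 23.5.
Then q_{Kora} = 27.875 − 0.25·23.5 = 22.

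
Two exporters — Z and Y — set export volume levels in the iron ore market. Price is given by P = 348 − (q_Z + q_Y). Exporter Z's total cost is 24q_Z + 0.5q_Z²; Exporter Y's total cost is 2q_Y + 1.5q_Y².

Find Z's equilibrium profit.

12421.5

Exporter Z's profit: π = q_Z(348 − (q_Z + q_Y)) − 24q_Z − 0.5q_Z².
∂π/∂q_Z = 324 − 3q_Z − q_Y = 0, so q_Z = 108 − (1/3)q_Y.
For Y: ∂π/∂q_Y = 346 − 5q_Y − q_Z = 0 ⇒ q_Y = 69.2 − 0.2q_Z.
Plugging q_Y into Z's best response: q_Z = 108 − (1/3)(69.2 − 0.2q_Z) ⇒ (14/15)q_Z = 1274/15, so q_Z = 91.
Then q_Y = 69.2 − 0.2·91 = 51.
Price P = 348 − 142 = 206.
Z's profit: (206 − 24)·91 − 0.5(91)² = 12421.5.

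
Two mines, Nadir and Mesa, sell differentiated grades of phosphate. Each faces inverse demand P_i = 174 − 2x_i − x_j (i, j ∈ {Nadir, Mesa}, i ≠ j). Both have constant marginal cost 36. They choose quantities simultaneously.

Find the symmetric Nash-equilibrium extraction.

Mine Nadir's profit: π = x_{Nadir}(174 − 2x_{Nadir} − x_{Mesa}) − 36x_{Nadir}.
∂π/∂x_{Nadir} = 138 − 4x_{Nadir} − x_{Mesa} = 0 ⇒ x_{Nadir} = 34.5 − 0.25x_{Mesa}.
By symmetry x_{Mesa} = x_{Nadir}; substituting into the reaction function, 1.25x_{Nadir} = 34.5 and x_{Nadir} = 27.6.

27.6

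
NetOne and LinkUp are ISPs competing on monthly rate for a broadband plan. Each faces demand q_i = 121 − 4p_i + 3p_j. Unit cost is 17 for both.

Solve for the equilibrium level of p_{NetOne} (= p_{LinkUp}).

NetOne's profit: π = (p_{NetOne} − 17)(121 − 4p_{NetOne} + 3p_{LinkUp}).
∂π/∂p_{NetOne} = 189 − 8p_{NetOne} + 3p_{LinkUp} = 0 ⇒ p_{NetOne} = 23.625 + 0.375p_{LinkUp}.
The game is symmetric, so in equilibrium p_{LinkUp} = p_{NetOne}: the reaction function gives 0.625p_{NetOne} = 23.625, hence p_{NetOne} = 37.8.

37.8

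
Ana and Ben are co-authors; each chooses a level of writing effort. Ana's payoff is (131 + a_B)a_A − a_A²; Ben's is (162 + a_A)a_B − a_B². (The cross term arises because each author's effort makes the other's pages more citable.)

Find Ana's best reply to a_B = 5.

Expanding Ana's payoff: 131a_A + a_Ba_A − a_A².
∂π/∂a_A = 131 + a_B − 2a_A = 0, so a_A = 65.5 + 0.5a_B.
At a_B = 5: a_A = 65.5 + 0.5·5 = 68.

68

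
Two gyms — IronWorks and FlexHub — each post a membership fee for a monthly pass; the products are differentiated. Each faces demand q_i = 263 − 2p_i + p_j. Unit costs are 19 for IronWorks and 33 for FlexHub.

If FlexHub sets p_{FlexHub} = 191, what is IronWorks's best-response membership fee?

IronWorks's profit: π = (p_{IronWorks} − 19)(263 − 2p_{IronWorks} + p_{FlexHub}).
∂π/∂p_{IronWorks} = 301 − 4p_{IronWorks} + p_{FlexHub} = 0 ⇒ p_{IronWorks} = 75.25 + 0.25p_{FlexHub}.
At p_{FlexHub} = 191: p_{IronWorks} = 75.25 + 0.25·191 = 123.

123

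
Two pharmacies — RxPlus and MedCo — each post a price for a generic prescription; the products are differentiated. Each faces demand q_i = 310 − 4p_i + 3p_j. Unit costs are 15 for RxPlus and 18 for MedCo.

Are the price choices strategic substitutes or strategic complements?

RxPlus's profit: π = (p_{RxPlus} − 15)(310 − 4p_{RxPlus} + 3p_{MedCo}).
∂π/∂p_{RxPlus} = 370 − 8p_{RxPlus} + 3p_{MedCo} = 0 ⇒ p_{RxPlus} = 46.25 + 0.375p_{MedCo}.
The best-response slope dp_{RxPlus}/dp_{MedCo} = 0.375 > 0: the reaction function is upward-sloping, so the choices are strategic complements.

strategic complements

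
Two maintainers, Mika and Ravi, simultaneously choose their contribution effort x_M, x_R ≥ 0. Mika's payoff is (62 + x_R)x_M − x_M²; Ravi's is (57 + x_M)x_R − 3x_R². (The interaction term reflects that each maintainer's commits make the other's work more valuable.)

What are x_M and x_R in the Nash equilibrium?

Expanding Mika's payoff: 62x_M + x_Rx_M − x_M².
∂π/∂x_M = 62 + x_R − 2x_M = 0, so x_M = 31 + 0.5x_R.
Likewise for Ravi: x_R = 9.5 + (1/6)x_M.
Substituting the second reaction function into the first: x_M = 31 + 0.5(9.5 + (1/6)x_M), which gives (11/12)x_M = 35.75 ⇒ x_M = 39.
Then x_R = 9.5 + (1/6)·39 = 16.

39, 16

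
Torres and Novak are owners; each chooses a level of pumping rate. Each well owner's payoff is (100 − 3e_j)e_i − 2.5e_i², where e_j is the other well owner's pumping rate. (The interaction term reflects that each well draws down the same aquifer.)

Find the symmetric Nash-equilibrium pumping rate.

Torres's payoff is (100 − 3e_N)e_T − 2.5e_T².
∂π/∂e_T = 100 − 3e_N − 5e_T = 0, so e_T = 20 − 0.6e_N.
The game is symmetric, so in equilibrium e_N = e_T: the reaction function gives 1.6e_T = 20, hence e_T = 12.5.

12.5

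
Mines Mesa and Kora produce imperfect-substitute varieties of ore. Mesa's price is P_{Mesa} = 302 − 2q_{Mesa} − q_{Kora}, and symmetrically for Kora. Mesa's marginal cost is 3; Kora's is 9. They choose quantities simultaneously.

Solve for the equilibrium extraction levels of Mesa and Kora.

Mine Mesa's profit: π = q_{Mesa}(302 − 2q_{Mesa} − q_{Kora}) − 3q_{Mesa}.
∂π/∂q_{Mesa} = 299 − 4q_{Mesa} − q_{Kora} = 0 ⇒ q_{Mesa} = 74.75 − 0.25q_{Kora}.
Similarly q_{Kora} = 73.25 − 0.25q_{Mesa}.
Substituting the second reaction function into the first: q_{Mesa} = 74.75 − 0.25(73.25 − 0.25q_{Mesa}), which gives 0.9375q_{Mesa} = 56.4375 ⇒ q_{Mesa} = 60.2.
Then q_{Kora} = 73.25 − 0.25·60.2 = 58.2.

60.2, 58.2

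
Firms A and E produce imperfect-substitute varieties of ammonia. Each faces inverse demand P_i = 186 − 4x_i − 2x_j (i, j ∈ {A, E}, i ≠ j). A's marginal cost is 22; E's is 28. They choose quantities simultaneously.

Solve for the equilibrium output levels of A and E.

Firm A's profit: π = x_A(186 − 4x_A − 2x_E) − 22x_A.
∂π/∂x_A = 164 − 8x_A − 2x_E = 0 ⇒ x_A = 20.5 − 0.25x_E.
Similarly x_E = 19.75 − 0.25x_A.
Plugging x_E into A's best response: x_A = 20.5 − 0.25(19.75 − 0.25x_A) ⇒ 0.9375x_A = 15.5625, so x_A = 16.6.
Then x_E = 19.75 − 0.25·16.6 = 15.6.

16.6, 15.6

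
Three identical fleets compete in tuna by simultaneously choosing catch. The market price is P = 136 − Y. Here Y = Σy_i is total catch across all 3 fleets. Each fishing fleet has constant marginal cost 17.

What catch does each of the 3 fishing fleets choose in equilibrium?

29.75

A representative fishing fleet's profit is π_i = y_i(136 − Y) − 17y_i, with Y = y_i + Σ_{j≠i} y_j.
First-order condition: 119 − 2y_i − Σ_{j≠i} y_j = 0.
Imposing symmetry (y_j = y for all j) turns Σ_{j≠i} y_j into 2y, so 119 = 4y and y = 29.75.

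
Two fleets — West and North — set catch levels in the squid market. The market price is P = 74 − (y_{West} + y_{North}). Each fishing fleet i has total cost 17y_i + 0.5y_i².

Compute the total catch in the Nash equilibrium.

Fishing fleet West's profit: π = y_{West}(74 − (y_{West} + y_{North})) − 17y_{West} − 0.5y_{West}².
∂π/∂y_{West} = 57 − 3y_{West} − y_{North} = 0, so y_{West} = 19 − (1/3)y_{North}.
Setting y_{West} = y_{North} in the reaction function: y_{West} = 19 − (1/3)y_{West}, so y_{West} = 19 / (4/3) = 14.25.
Total catch: 14.25 + 14.25 = 28.5.

28.5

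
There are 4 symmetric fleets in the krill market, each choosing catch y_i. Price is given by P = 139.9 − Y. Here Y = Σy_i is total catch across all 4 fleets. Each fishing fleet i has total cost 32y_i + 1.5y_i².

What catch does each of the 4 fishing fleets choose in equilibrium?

13.4875

A representative fishing fleet's profit is π_i = y_i(139.9 − Y) − 32y_i − 1.5y_i², with Y = y_i + Σ_{j≠i} y_j.
First-order condition: 107.9 − 5y_i − Σ_{j≠i} y_j = 0.
Imposing symmetry (y_j = y for all j) turns Σ_{j≠i} y_j into 3y, so 107.9 = 8y and y = 13.4875.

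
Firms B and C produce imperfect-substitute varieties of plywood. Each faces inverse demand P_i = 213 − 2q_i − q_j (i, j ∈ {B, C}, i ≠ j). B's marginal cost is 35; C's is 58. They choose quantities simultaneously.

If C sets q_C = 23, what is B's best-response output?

Firm B's profit: π = q_B(213 − 2q_B − q_C) − 35q_B.
∂π/∂q_B = 178 − 4q_B − q_C = 0 ⇒ q_B = 44.5 − 0.25q_C.
At q_C = 23: q_B = 44.5 − 0.25·23 = 38.75.

38.75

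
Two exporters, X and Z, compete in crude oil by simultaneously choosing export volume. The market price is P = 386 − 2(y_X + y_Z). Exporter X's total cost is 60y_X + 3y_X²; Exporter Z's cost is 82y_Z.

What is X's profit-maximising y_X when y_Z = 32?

26.2

Exporter X's profit: π = y_X(386 − 2(y_X + y_Z)) − 60y_X − 3y_X².
∂π/∂y_X = 326 − 10y_X − 2y_Z = 0, so y_X = 32.6 − 0.2y_Z.
At y_Z = 32: y_X = 32.6 − 0.2·32 = 26.2.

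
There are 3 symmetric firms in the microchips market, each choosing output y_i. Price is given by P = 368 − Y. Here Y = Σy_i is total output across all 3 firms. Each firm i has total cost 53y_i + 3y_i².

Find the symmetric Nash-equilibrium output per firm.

A representative firm's profit is π_i = y_i(368 − Y) − 53y_i − 3y_i², with Y = y_i + Σ_{j≠i} y_j.
First-order condition: 315 − 8y_i − Σ_{j≠i} y_j = 0.
In a symmetric equilibrium every firm chooses the same y, so Σ_{j≠i} y_j = 2y. The condition becomes 315 − 10y = 0, giving y = 315/10 = 31.5.

31.5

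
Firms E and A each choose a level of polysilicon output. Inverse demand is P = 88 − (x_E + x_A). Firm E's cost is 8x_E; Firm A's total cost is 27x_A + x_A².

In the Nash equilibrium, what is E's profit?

1369

Firm E's profit: π = x_E(88 − (x_E + x_A)) − 8x_E.
∂π/∂x_E = 80 − 2x_E − x_A = 0, so x_E = 40 − 0.5x_A.
For A: ∂π/∂x_A = 61 − 4x_A − x_E = 0 ⇒ x_A = 15.25 − 0.25x_E.
Substituting the second reaction function into the first: x_E = 40 − 0.5(15.25 − 0.25x_E), which gives 0.875x_E = 32.375 ⇒ x_E = 37.
Then x_A = 15.25 − 0.25·37 = 6.
Price P = 88 − 43 = 45.
E's profit: (45 − 8)·37 = 1369.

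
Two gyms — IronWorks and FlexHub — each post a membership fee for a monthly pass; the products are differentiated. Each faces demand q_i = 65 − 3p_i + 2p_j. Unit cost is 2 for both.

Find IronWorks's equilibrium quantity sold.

IronWorks's profit: π = (p_{IronWorks} − 2)(65 − 3p_{IronWorks} + 2p_{FlexHub}).
∂π/∂p_{IronWorks} = 71 − 6p_{IronWorks} + 2p_{FlexHub} = 0 ⇒ p_{IronWorks} = 71/6 + (1/3)p_{FlexHub}.
The game is symmetric, so in equilibrium p_{FlexHub} = p_{IronWorks}: the reaction function gives (2/3)p_{IronWorks} = 71/6, hence p_{IronWorks} = 17.75.
q_{IronWorks} = 65 − 3·17.75 + 2·17.75 = 47.25.

47.25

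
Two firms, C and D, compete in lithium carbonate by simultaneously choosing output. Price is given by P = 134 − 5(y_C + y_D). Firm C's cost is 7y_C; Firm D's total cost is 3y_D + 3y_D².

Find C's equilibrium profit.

520.2

Firm C's profit: π = y_C(134 − 5(y_C + y_D)) − 7y_C.
∂π/∂y_C = 127 − 10y_C − 5y_D = 0, so y_C = 12.7 − 0.5y_D.
For D: ∂π/∂y_D = 131 − 16y_D − 5y_C = 0 ⇒ y_D = 8.1875 − 0.3125y_C.
Solving the two reaction functions simultaneously: (1 − (−0.5)(−0.3125))y_C = 12.7 − 0.5·8.1875, so (27/32)y_C = 1377/160 and y_C = 10.2.
Then y_D = 8.1875 − 0.3125·10.2 = 5.
Price P = 134 − 5·15.2 = 58.
C's profit: (58 − 7)·10.2 = 520.2.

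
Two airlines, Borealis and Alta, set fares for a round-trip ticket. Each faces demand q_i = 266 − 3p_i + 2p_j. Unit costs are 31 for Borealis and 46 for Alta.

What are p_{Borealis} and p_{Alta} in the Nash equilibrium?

92.5625, 98.1875

Borealis's profit: π = (p_{Borealis} − 31)(266 − 3p_{Borealis} + 2p_{Alta}).
∂π/∂p_{Borealis} = 359 − 6p_{Borealis} + 2p_{Alta} = 0 ⇒ p_{Borealis} = 359/6 + (1/3)p_{Alta}.
Similarly p_{Alta} = 202/3 + (1/3)p_{Borealis}.
Substituting the second reaction function into the first: p_{Borealis} = 359/6 + (1/3)(202/3 + (1/3)p_{Borealis}), which gives (8/9)p_{Borealis} = 1481/18 ⇒ p_{Borealis} = 92.5625.
Then p_{Alta} = 202/3 + (1/3)·92.5625 = 98.1875.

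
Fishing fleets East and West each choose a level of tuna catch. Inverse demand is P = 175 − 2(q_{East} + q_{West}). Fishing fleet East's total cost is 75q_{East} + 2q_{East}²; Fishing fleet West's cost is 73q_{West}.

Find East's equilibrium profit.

196

Fishing fleet East's profit: π = q_{East}(175 − 2(q_{East} + q_{West})) − 75q_{East} − 2q_{East}².
∂π/∂q_{East} = 100 − 8q_{East} − 2q_{West} = 0, so q_{East} = 12.5 − 0.25q_{West}.
For West: ∂π/∂q_{West} = 102 − 4q_{West} − 2q_{East} = 0 ⇒ q_{West} = 25.5 − 0.5q_{East}.
Plugging q_{West} into East's best response: q_{East} = 12.5 − 0.25(25.5 − 0.5q_{East}) ⇒ 0.875q_{East} = 6.125, so q_{East} = 7.
Then q_{West} = 25.5 − 0.5·7 = 22.
Price P = 175 − 2·29 = 117.
East's profit: (117 − 75)·7 − 2(7)² = 196.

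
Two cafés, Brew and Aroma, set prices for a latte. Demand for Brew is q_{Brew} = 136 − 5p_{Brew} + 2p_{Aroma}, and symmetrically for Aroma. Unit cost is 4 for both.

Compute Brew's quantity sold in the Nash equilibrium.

Brew's profit: π = (p_{Brew} − 4)(136 − 5p_{Brew} + 2p_{Aroma}).
∂π/∂p_{Brew} = 156 − 10p_{Brew} + 2p_{Aroma} = 0 ⇒ p_{Brew} = 15.6 + 0.2p_{Aroma}.
By symmetry p_{Aroma} = p_{Brew}; substituting into the reaction function, 0.8p_{Brew} = 15.6 and p_{Brew} = 19.5.
q_{Brew} = 136 − 5·19.5 + 2·19.5 = 77.5.

77.5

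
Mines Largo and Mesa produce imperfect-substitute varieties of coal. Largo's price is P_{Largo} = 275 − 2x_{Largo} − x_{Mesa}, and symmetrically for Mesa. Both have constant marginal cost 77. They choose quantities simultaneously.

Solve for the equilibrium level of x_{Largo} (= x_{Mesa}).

Mine Largo's profit: π = x_{Largo}(275 − 2x_{Largo} − x_{Mesa}) − 77x_{Largo}.
∂π/∂x_{Largo} = 198 − 4x_{Largo} − x_{Mesa} = 0 ⇒ x_{Largo} = 49.5 − 0.25x_{Mesa}.
Setting x_{Largo} = x_{Mesa} in the reaction function: x_{Largo} = 49.5 − 0.25x_{Largo}, so x_{Largo} = 49.5 / 1.25 = 39.6.

39.6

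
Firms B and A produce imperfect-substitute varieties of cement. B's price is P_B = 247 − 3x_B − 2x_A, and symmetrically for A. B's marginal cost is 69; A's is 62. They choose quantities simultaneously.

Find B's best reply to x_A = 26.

Firm B's profit: π = x_B(247 − 3x_B − 2x_A) − 69x_B.
∂π/∂x_B = 178 − 6x_B − 2x_A = 0 ⇒ x_B = 89/3 − (1/3)x_A.
At x_A = 26: x_B = 89/3 − (1/3)·26 = 21.

21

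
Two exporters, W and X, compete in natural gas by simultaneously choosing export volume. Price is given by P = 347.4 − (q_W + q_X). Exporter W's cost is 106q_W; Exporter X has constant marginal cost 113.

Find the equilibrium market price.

Exporter W's profit: π = q_W(347.4 − (q_W + q_X)) − 106q_W.
∂π/∂q_W = 241.4 − 2q_W − q_X = 0, so q_W = 120.7 − 0.5q_X.
By the same steps for X: q_X = 117.2 − 0.5q_W.
Plugging q_X into W's best response: q_W = 120.7 − 0.5(117.2 − 0.5q_W) ⇒ 0.75q_W = 62.1, so q_W = 82.8.
Then q_X = 117.2 − 0.5·82.8 = 75.8.
Equilibrium price: P = 347.4 − 158.6 = 188.8.

188.8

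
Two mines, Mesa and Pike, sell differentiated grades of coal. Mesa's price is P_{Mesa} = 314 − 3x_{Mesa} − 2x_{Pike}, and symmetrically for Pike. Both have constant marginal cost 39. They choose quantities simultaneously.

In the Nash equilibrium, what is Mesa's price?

Mine Mesa's profit: π = x_{Mesa}(314 − 3x_{Mesa} − 2x_{Pike}) − 39x_{Mesa}.
∂π/∂x_{Mesa} = 275 − 6x_{Mesa} − 2x_{Pike} = 0 ⇒ x_{Mesa} = 275/6 − (1/3)x_{Pike}.
The game is symmetric, so in equilibrium x_{Pike} = x_{Mesa}: the reaction function gives (4/3)x_{Mesa} = 275/6, hence x_{Mesa} = 34.375.
P_{Mesa} = 314 − 3·34.375 − 2·34.375 = 142.125.

142.125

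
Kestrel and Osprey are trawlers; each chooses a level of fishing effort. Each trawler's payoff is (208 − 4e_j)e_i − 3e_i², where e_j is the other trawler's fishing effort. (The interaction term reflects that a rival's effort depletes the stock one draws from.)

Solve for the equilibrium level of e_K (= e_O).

20.8

Kestrel's payoff is (208 − 4e_O)e_K − 3e_K².
∂π/∂e_K = 208 − 4e_O − 6e_K = 0, so e_K = 104/3 − (2/3)e_O.
The game is symmetric, so in equilibrium e_O = e_K: the reaction function gives (5/3)e_K = 104/3, hence e_K = 20.8.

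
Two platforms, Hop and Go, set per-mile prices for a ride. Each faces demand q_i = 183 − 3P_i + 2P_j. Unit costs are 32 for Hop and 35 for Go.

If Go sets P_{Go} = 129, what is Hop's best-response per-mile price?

89.5

Hop's profit: π = (P_{Hop} − 32)(183 − 3P_{Hop} + 2P_{Go}).
∂π/∂P_{Hop} = 279 − 6P_{Hop} + 2P_{Go} = 0 ⇒ P_{Hop} = 46.5 + (1/3)P_{Go}.
At P_{Go} = 129: P_{Hop} = 46.5 + (1/3)·129 = 89.5.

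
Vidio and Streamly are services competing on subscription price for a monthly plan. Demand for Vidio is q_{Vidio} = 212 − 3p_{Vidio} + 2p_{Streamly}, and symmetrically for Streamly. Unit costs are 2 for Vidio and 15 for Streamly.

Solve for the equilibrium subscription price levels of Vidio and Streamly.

56.9375, 61.8125

Vidio's profit: π = (p_{Vidio} − 2)(212 − 3p_{Vidio} + 2p_{Streamly}).
∂π/∂p_{Vidio} = 218 − 6p_{Vidio} + 2p_{Streamly} = 0 ⇒ p_{Vidio} = 109/3 + (1/3)p_{Streamly}.
Similarly p_{Streamly} = 257/6 + (1/3)p_{Vidio}.
Solving the two reaction functions simultaneously: (1 − (1/3)(1/3))p_{Vidio} = 109/3 + (1/3)·(257/6), so (8/9)p_{Vidio} = 911/18 and p_{Vidio} = 56.9375.
Then p_{Streamly} = 257/6 + (1/3)·56.9375 = 61.8125.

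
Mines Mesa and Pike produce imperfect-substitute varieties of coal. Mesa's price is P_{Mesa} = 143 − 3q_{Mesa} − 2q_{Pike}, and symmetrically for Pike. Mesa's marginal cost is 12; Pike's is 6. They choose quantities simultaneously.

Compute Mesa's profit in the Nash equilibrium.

Mine Mesa's profit: π = q_{Mesa}(143 − 3q_{Mesa} − 2q_{Pike}) − 12q_{Mesa}.
∂π/∂q_{Mesa} = 131 − 6q_{Mesa} − 2q_{Pike} = 0 ⇒ q_{Mesa} = 131/6 − (1/3)q_{Pike}.
Similarly q_{Pike} = 137/6 − (1/3)q_{Mesa}.
Solving the two reaction functions simultaneously: (1 − (−1/3)(−1/3))q_{Mesa} = 131/6 − (1/3)·(137/6), so (8/9)q_{Mesa} = 128/9 and q_{Mesa} = 16.
Then q_{Pike} = 137/6 − (1/3)·16 = 17.5.
P_{Mesa} = 143 − 3·16 − 2·17.5 = 60.
Profit = (60 − 12)·16 = 768.

768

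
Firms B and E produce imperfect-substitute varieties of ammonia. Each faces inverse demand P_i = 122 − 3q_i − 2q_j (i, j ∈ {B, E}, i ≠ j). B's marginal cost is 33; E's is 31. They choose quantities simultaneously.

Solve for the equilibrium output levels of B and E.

11, 11.5

Firm B's profit: π = q_B(122 − 3q_B − 2q_E) − 33q_B.
∂π/∂q_B = 89 − 6q_B − 2q_E = 0 ⇒ q_B = 89/6 − (1/3)q_E.
Similarly q_E = 91/6 − (1/3)q_B.
Plugging q_E into B's best response: q_B = 89/6 − (1/3)(91/6 − (1/3)q_B) ⇒ (8/9)q_B = 88/9, so q_B = 11.
Then q_E = 91/6 − (1/3)·11 = 11.5.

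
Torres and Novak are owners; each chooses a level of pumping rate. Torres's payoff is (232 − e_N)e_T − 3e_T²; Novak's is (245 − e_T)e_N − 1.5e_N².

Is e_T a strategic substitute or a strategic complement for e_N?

Expanding Torres's payoff: 232e_T − e_Ne_T − 3e_T².
∂π/∂e_T = 232 − e_N − 6e_T = 0, so e_T = 116/3 − (1/6)e_N.
The best-response slope de_T/de_N = −1/6 < 0: the reaction function is downward-sloping, so the choices are strategic substitutes.

strategic substitutes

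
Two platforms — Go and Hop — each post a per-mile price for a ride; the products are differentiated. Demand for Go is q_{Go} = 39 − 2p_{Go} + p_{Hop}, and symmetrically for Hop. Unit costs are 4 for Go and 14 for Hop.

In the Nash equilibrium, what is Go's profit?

338

Go's profit: π = (p_{Go} − 4)(39 − 2p_{Go} + p_{Hop}).
∂π/∂p_{Go} = 47 − 4p_{Go} + p_{Hop} = 0 ⇒ p_{Go} = 11.75 + 0.25p_{Hop}.
Similarly p_{Hop} = 16.75 + 0.25p_{Go}.
Solving the two reaction functions simultaneously: (1 − (0.25)(0.25))p_{Go} = 11.75 + 0.25·16.75, so 0.9375p_{Go} = 15.9375 and p_{Go} = 17.
Then p_{Hop} = 16.75 + 0.25·17 = 21.
q_{Go} = 39 − 2·17 + 21 = 26.
Profit = (17 − 4)·26 = 338.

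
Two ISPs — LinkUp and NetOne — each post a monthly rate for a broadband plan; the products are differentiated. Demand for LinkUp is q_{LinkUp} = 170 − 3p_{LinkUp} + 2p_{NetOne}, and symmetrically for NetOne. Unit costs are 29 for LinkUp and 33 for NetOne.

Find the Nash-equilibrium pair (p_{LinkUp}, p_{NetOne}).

LinkUp's profit: π = (p_{LinkUp} − 29)(170 − 3p_{LinkUp} + 2p_{NetOne}).
∂π/∂p_{LinkUp} = 257 − 6p_{LinkUp} + 2p_{NetOne} = 0 ⇒ p_{LinkUp} = 257/6 + (1/3)p_{NetOne}.
Similarly p_{NetOne} = 269/6 + (1/3)p_{LinkUp}.
Substituting the second reaction function into the first: p_{LinkUp} = 257/6 + (1/3)(269/6 + (1/3)p_{LinkUp}), which gives (8/9)p_{LinkUp} = 520/9 ⇒ p_{LinkUp} = 65.
Then p_{NetOne} = 269/6 + (1/3)·65 = 66.5.

65, 66.5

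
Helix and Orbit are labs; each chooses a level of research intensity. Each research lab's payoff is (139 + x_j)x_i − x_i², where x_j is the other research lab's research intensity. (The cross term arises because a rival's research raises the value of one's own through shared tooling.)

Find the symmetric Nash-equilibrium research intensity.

139

Helix's payoff is (139 + x_O)x_H − x_H².
∂π/∂x_H = 139 + x_O − 2x_H = 0, so x_H = 69.5 + 0.5x_O.
By symmetry x_O = x_H; substituting into the reaction function, 0.5x_H = 69.5 and x_H = 139.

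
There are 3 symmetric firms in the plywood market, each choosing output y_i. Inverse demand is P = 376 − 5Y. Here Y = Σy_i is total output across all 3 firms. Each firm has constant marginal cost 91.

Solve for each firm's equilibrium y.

14.25

A representative firm's profit is π_i = y_i(376 − 5Y) − 91y_i, with Y = y_i + Σ_{j≠i} y_j.
First-order condition: 285 − 10y_i − 5Σ_{j≠i} y_j = 0.
Imposing symmetry (y_j = y for all j) turns Σ_{j≠i} y_j into 2y, so 285 = 20y and y = 14.25.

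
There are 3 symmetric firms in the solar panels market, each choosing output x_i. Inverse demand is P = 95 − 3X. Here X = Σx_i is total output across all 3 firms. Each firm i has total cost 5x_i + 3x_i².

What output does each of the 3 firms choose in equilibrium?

A representative firm's profit is π_i = x_i(95 − 3X) − 5x_i − 3x_i², with X = x_i + Σ_{j≠i} x_j.
First-order condition: 90 − 12x_i − 3Σ_{j≠i} x_j = 0.
With identical firms, set every x_j = x: then 90 − 12x − 6x = 0, i.e. x = 90/18 = 5.

5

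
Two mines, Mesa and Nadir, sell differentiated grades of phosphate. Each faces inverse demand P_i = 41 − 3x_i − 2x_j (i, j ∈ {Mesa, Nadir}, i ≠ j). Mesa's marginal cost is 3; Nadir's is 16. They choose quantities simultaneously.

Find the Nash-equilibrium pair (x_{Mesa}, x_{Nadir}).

5.5625, 2.3125

Mine Mesa's profit: π = x_{Mesa}(41 − 3x_{Mesa} − 2x_{Nadir}) − 3x_{Mesa}.
∂π/∂x_{Mesa} = 38 − 6x_{Mesa} − 2x_{Nadir} = 0 ⇒ x_{Mesa} = 19/3 − (1/3)x_{Nadir}.
Similarly x_{Nadir} = 25/6 − (1/3)x_{Mesa}.
Solving the two reaction functions simultaneously: (1 − (−1/3)(−1/3))x_{Mesa} = 19/3 − (1/3)·(25/6), so (8/9)x_{Mesa} = 89/18 and x_{Mesa} = 5.5625.
Then x_{Nadir} = 25/6 − (1/3)·5.5625 = 2.3125.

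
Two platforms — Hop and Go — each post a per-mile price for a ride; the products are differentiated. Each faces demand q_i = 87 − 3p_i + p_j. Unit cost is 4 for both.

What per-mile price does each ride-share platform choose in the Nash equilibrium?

19.8

Hop's profit: π = (p_{Hop} − 4)(87 − 3p_{Hop} + p_{Go}).
∂π/∂p_{Hop} = 99 − 6p_{Hop} + p_{Go} = 0 ⇒ p_{Hop} = 16.5 + (1/6)p_{Go}.
Setting p_{Hop} = p_{Go} in the reaction function: p_{Hop} = 16.5 + (1/6)p_{Hop}, so p_{Hop} = 16.5 / (5/6) = 19.8.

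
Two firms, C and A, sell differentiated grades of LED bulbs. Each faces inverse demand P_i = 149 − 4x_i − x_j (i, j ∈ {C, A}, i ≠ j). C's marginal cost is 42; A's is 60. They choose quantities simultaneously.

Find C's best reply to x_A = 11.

12

Firm C's profit: π = x_C(149 − 4x_C − x_A) − 42x_C.
∂π/∂x_C = 107 − 8x_C − x_A = 0 ⇒ x_C = 13.375 − 0.125x_A.
At x_A = 11: x_C = 13.375 − 0.125·11 = 12.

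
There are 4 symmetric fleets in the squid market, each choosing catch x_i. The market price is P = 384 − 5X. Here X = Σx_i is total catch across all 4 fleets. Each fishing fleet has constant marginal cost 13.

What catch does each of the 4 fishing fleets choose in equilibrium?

14.84

A representative fishing fleet's profit is π_i = x_i(384 − 5X) − 13x_i, with X = x_i + Σ_{j≠i} x_j.
First-order condition: 371 − 10x_i − 5Σ_{j≠i} x_j = 0.
In a symmetric equilibrium every fishing fleet chooses the same x, so Σ_{j≠i} x_j = 3x. The condition becomes 371 − 25x = 0, giving x = 371/25 = 14.84.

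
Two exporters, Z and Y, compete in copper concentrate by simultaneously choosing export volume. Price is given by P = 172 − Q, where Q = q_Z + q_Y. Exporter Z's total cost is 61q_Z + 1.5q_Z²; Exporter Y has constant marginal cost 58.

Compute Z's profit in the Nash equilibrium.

360

Exporter Z's profit: π = q_Z(172 − (q_Z + q_Y)) − 61q_Z − 1.5q_Z².
∂π/∂q_Z = 111 − 5q_Z − q_Y = 0, so q_Z = 22.2 − 0.2q_Y.
For Y: ∂π/∂q_Y = 114 − 2q_Y − q_Z = 0 ⇒ q_Y = 57 − 0.5q_Z.
Solving the two reaction functions simultaneously: (1 − (−0.2)(−0.5))q_Z = 22.2 − 0.2·57, so 0.9q_Z = 10.8 and q_Z = 12.
Then q_Y = 57 − 0.5·12 = 51.
Price P = 172 − 63 = 109.
Z's profit: (109 − 61)·12 − 1.5(12)² = 360.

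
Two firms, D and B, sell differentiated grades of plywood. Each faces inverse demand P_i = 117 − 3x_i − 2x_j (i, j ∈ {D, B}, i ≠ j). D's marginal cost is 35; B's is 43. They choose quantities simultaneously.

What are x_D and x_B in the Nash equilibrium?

Firm D's profit: π = x_D(117 − 3x_D − 2x_B) − 35x_D.
∂π/∂x_D = 82 − 6x_D − 2x_B = 0 ⇒ x_D = 41/3 − (1/3)x_B.
Similarly x_B = 37/3 − (1/3)x_D.
Solving the two reaction functions simultaneously: (1 − (−1/3)(−1/3))x_D = 41/3 − (1/3)·(37/3), so (8/9)x_D = 86/9 and x_D = 10.75.
Then x_B = 37/3 − (1/3)·10.75 = 8.75.

10.75, 8.75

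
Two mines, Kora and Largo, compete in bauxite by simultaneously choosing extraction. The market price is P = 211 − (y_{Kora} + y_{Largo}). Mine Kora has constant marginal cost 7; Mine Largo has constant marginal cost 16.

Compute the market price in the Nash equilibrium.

Mine Kora's profit: π = y_{Kora}(211 − (y_{Kora} + y_{Largo})) − 7y_{Kora}.
∂π/∂y_{Kora} = 204 − 2y_{Kora} − y_{Largo} = 0, so y_{Kora} = 102 − 0.5y_{Largo}.
By the same steps for Largo: y_{Largo} = 97.5 − 0.5y_{Kora}.
Substituting the second reaction function into the first: y_{Kora} = 102 − 0.5(97.5 − 0.5y_{Kora}), which gives 0.75y_{Kora} = 53.25 ⇒ y_{Kora} = 71.
Then y_{Largo} = 97.5 − 0.5·71 = 62.
Equilibrium price: P = 211 − 133 = 78.

78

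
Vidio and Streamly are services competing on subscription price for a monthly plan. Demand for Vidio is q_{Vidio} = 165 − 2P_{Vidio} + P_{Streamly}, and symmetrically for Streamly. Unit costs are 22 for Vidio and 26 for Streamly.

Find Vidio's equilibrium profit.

Vidio's profit: π = (P_{Vidio} − 22)(165 − 2P_{Vidio} + P_{Streamly}).
∂π/∂P_{Vidio} = 209 − 4P_{Vidio} + P_{Streamly} = 0 ⇒ P_{Vidio} = 52.25 + 0.25P_{Streamly}.
Similarly P_{Streamly} = 54.25 + 0.25P_{Vidio}.
Substituting the second reaction function into the first: P_{Vidio} = 52.25 + 0.25(54.25 + 0.25P_{Vidio}), which gives 0.9375P_{Vidio} = 65.8125 ⇒ P_{Vidio} = 70.2.
Then P_{Streamly} = 54.25 + 0.25·70.2 = 71.8.
q_{Vidio} = 165 − 2·70.2 + 71.8 = 96.4.
Profit = (70.2 − 22)·96.4 = 4646.48.

4646.48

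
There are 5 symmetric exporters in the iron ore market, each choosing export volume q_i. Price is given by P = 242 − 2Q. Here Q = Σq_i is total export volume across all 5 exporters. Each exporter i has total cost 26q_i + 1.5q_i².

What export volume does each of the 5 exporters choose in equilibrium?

14.4

A representative exporter's profit is π_i = q_i(242 − 2Q) − 26q_i − 1.5q_i², with Q = q_i + Σ_{j≠i} q_j.
First-order condition: 216 − 7q_i − 2Σ_{j≠i} q_j = 0.
With identical exporters, set every q_j = q: then 216 − 7q − 8q = 0, i.e. q = 216/15 = 14.4.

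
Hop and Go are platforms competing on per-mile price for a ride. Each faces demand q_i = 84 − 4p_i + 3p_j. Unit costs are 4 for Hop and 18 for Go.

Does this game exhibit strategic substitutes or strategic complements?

strategic complements

Hop's profit: π = (p_{Hop} − 4)(84 − 4p_{Hop} + 3p_{Go}).
∂π/∂p_{Hop} = 100 − 8p_{Hop} + 3p_{Go} = 0 ⇒ p_{Hop} = 12.5 + 0.375p_{Go}.
The best-response slope dp_{Hop}/dp_{Go} = 0.375 > 0: the reaction function is upward-sloping, so the choices are strategic complements.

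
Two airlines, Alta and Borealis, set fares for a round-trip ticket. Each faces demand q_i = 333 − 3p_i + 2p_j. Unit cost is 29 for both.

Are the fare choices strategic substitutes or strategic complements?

Alta's profit: π = (p_{Alta} − 29)(333 − 3p_{Alta} + 2p_{Borealis}).
∂π/∂p_{Alta} = 420 − 6p_{Alta} + 2p_{Borealis} = 0 ⇒ p_{Alta} = 70 + (1/3)p_{Borealis}.
The best-response slope dp_{Alta}/dp_{Borealis} = 1/3 > 0: the reaction function is upward-sloping, so the choices are strategic complements.

strategic complements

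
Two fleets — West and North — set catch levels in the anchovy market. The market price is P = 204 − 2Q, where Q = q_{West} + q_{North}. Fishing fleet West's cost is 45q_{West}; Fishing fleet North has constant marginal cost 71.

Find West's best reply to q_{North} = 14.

Fishing fleet West's profit: π = q_{West}(204 − 2(q_{West} + q_{North})) − 45q_{West}.
∂π/∂q_{West} = 159 − 4q_{West} − 2q_{North} = 0, so q_{West} = 39.75 − 0.5q_{North}.
At q_{North} = 14: q_{West} = 39.75 − 0.5·14 = 32.75.

32.75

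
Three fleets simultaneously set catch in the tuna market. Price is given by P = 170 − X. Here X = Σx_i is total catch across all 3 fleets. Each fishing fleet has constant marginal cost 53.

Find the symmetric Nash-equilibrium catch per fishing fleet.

A representative fishing fleet's profit is π_i = x_i(170 − X) − 53x_i, with X = x_i + Σ_{j≠i} x_j.
First-order condition: 117 − 2x_i − Σ_{j≠i} x_j = 0.
With identical fishing fleets, set every x_j = x: then 117 − 2x − 2x = 0, i.e. x = 117/4 = 29.25.

29.25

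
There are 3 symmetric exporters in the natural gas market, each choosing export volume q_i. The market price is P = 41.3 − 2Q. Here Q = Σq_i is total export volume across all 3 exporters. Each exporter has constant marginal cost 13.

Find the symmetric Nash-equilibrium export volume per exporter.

3.5375

A representative exporter's profit is π_i = q_i(41.3 − 2Q) − 13q_i, with Q = q_i + Σ_{j≠i} q_j.
First-order condition: 28.3 − 4q_i − 2Σ_{j≠i} q_j = 0.
In a symmetric equilibrium every exporter chooses the same q, so Σ_{j≠i} q_j = 2q. The condition becomes 28.3 − 8q = 0, giving q = 28.3/8 = 3.5375.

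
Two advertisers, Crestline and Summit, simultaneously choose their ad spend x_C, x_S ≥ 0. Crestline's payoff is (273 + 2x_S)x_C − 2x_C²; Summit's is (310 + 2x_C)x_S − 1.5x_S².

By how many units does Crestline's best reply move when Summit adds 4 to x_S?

Expanding Crestline's payoff: 273x_C + 2x_Sx_C − 2x_C².
∂π/∂x_C = 273 + 2x_S − 4x_C = 0, so x_C = 68.25 + 0.5x_S.
The reaction-function slope is 0.5, so a 4-unit rise in x_S moves x_C by 0.5 × 4 = 2. Crestline's best response rises — the actions are strategic complements.

2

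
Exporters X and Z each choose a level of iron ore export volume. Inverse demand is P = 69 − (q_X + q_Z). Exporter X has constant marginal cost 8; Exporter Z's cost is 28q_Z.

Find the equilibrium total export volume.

34

Exporter X's profit: π = q_X(69 − (q_X + q_Z)) − 8q_X.
∂π/∂q_X = 61 − 2q_X − q_Z = 0, so q_X = 30.5 − 0.5q_Z.
By the same steps for Z: q_Z = 20.5 − 0.5q_X.
Solving the two reaction functions simultaneously: (1 − (−0.5)(−0.5))q_X = 30.5 − 0.5·20.5, so 0.75q_X = 20.25 and q_X = 27.
Then q_Z = 20.5 − 0.5·27 = 7.
Total export volume: 27 + 7 = 34.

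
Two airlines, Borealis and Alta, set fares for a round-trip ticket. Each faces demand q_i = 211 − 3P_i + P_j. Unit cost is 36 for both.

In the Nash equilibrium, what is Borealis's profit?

Borealis's profit: π = (P_{Borealis} − 36)(211 − 3P_{Borealis} + P_{Alta}).
∂π/∂P_{Borealis} = 319 − 6P_{Borealis} + P_{Alta} = 0 ⇒ P_{Borealis} = 319/6 + (1/6)P_{Alta}.
Setting P_{Borealis} = P_{Alta} in the reaction function: P_{Borealis} = 319/6 + (1/6)P_{Borealis}, so P_{Borealis} = (319/6) / (5/6) = 63.8.
q_{Borealis} = 211 − 3·63.8 + 63.8 = 83.4.
Profit = (63.8 − 36)·83.4 = 2318.52.

2318.52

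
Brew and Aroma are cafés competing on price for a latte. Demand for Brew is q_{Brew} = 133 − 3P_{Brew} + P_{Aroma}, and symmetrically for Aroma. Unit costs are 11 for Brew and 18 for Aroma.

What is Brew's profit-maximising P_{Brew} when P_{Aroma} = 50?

36

Brew's profit: π = (P_{Brew} − 11)(133 − 3P_{Brew} + P_{Aroma}).
∂π/∂P_{Brew} = 166 − 6P_{Brew} + P_{Aroma} = 0 ⇒ P_{Brew} = 83/3 + (1/6)P_{Aroma}.
At P_{Aroma} = 50: P_{Brew} = 83/3 + (1/6)·50 = 36.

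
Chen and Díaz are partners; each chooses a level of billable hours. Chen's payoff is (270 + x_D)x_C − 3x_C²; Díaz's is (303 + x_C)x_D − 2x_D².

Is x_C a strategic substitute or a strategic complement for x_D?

strategic complements

Expanding Chen's payoff: 270x_C + x_Dx_C − 3x_C².
∂π/∂x_C = 270 + x_D − 6x_C = 0, so x_C = 45 + (1/6)x_D.
The best-response slope dx_C/dx_D = 1/6 > 0: the reaction function is upward-sloping, so the choices are strategic complements.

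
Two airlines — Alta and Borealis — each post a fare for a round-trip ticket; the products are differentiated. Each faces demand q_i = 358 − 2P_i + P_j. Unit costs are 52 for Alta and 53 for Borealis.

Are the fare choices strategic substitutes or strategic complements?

Alta's profit: π = (P_{Alta} − 52)(358 − 2P_{Alta} + P_{Borealis}).
∂π/∂P_{Alta} = 462 − 4P_{Alta} + P_{Borealis} = 0 ⇒ P_{Alta} = 115.5 + 0.25P_{Borealis}.
The best-response slope dP_{Alta}/dP_{Borealis} = 0.25 > 0: the reaction function is upward-sloping, so the choices are strategic complements.

strategic complements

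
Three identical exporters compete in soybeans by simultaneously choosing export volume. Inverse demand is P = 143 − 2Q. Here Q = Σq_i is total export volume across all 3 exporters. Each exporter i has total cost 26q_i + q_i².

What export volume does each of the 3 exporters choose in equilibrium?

A representative exporter's profit is π_i = q_i(143 − 2Q) − 26q_i − q_i², with Q = q_i + Σ_{j≠i} q_j.
First-order condition: 117 − 6q_i − 2Σ_{j≠i} q_j = 0.
Imposing symmetry (q_j = q for all j) turns Σ_{j≠i} q_j into 2q, so 117 = 10q and q = 11.7.

11.7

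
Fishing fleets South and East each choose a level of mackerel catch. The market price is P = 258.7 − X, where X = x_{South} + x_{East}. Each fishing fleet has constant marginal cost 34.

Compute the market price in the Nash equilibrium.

Fishing fleet South's profit: π = x_{South}(258.7 − (x_{South} + x_{East})) − 34x_{South}.
∂π/∂x_{South} = 224.7 − 2x_{South} − x_{East} = 0, so x_{South} = 112.35 − 0.5x_{East}.
The game is symmetric, so in equilibrium x_{East} = x_{South}: the reaction function gives 1.5x_{South} = 112.35, hence x_{South} = 74.9.
Equilibrium price: P = 258.7 − 149.8 = 108.9.

108.9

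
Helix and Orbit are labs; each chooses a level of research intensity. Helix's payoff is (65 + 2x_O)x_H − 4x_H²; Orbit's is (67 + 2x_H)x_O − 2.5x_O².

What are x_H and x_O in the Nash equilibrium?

12.75, 18.5

Expanding Helix's payoff: 65x_H + 2x_Ox_H − 4x_H².
∂π/∂x_H = 65 + 2x_O − 8x_H = 0, so x_H = 8.125 + 0.25x_O.
Likewise for Orbit: x_O = 13.4 + 0.4x_H.
Solving the two reaction functions simultaneously: (1 − (0.25)(0.4))x_H = 8.125 + 0.25·13.4, so 0.9x_H = 11.475 and x_H = 12.75.
Then x_O = 13.4 + 0.4·12.75 = 18.5.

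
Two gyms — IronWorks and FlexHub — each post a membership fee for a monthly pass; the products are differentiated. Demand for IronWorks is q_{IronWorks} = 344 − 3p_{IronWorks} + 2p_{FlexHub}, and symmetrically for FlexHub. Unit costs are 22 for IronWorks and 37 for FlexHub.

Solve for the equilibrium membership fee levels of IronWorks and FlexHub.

IronWorks's profit: π = (p_{IronWorks} − 22)(344 − 3p_{IronWorks} + 2p_{FlexHub}).
∂π/∂p_{IronWorks} = 410 − 6p_{IronWorks} + 2p_{FlexHub} = 0 ⇒ p_{IronWorks} = 205/3 + (1/3)p_{FlexHub}.
Similarly p_{FlexHub} = 455/6 + (1/3)p_{IronWorks}.
Solving the two reaction functions simultaneously: (1 − (1/3)(1/3))p_{IronWorks} = 205/3 + (1/3)·(455/6), so (8/9)p_{IronWorks} = 1685/18 and p_{IronWorks} = 105.3125.
Then p_{FlexHub} = 455/6 + (1/3)·105.3125 = 110.9375.

105.3125, 110.9375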